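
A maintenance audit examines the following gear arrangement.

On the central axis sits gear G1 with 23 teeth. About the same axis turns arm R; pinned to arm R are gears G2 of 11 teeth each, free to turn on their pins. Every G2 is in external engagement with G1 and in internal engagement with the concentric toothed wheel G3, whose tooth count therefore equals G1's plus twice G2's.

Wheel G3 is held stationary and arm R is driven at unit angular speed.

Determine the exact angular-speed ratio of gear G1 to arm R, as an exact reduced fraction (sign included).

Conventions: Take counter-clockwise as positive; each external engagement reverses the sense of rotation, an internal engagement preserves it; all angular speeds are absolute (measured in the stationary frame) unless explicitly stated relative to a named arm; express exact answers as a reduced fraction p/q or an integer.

68/23

planetary set (23T centre, 11T on arm, 45T internal) — Willis relation
ring teeth: 23 + 2·11 = 45
23(ω_sun−ω_arm) = −45(ω_ring−ω_arm),  ω_ring = 0, ω_arm = 1
ω_sun = 1 − (45/23)(0−1) = 68/23
ω_out/ω_in = 68/23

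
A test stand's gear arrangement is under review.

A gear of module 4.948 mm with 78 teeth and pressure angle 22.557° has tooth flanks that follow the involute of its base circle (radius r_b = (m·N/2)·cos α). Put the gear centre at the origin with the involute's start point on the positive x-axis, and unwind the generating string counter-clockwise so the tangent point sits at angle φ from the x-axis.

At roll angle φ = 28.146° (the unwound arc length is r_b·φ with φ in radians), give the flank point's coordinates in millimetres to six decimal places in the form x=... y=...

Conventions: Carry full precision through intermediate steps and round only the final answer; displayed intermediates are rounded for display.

x=198.431864 y=6.873448

recognized (one wheel, involute flank): single-mesh tooth geometry, m = 4.948, N = 78
pitch radius r_p = m·N/2 = 4.948·78/2 = 192.972000
base radius r_b = r_p·cos α = 192.972000·cos 22.557° = 178.209327
roll angle φ = 28.146° = 0.49124037 rad
x = r_b·(cos φ + φ·sin φ) = 198.431864
y = r_b·(sin φ − φ·cos φ) = 6.873448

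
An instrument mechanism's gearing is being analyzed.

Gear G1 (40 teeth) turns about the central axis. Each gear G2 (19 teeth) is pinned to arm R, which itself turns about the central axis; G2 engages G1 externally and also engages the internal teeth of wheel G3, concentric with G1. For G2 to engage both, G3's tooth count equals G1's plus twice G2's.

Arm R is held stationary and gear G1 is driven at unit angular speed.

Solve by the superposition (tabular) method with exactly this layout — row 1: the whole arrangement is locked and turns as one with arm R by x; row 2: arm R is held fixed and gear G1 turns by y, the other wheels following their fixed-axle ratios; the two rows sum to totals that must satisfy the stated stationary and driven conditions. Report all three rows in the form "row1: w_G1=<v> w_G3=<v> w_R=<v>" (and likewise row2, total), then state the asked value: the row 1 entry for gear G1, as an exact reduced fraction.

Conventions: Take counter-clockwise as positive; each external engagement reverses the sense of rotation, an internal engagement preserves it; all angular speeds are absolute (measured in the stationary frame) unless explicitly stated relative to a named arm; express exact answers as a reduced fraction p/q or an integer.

row1: w_G1=0 w_G3=0 w_R=0
row2: w_G1=1 w_G3=-20/39 w_R=0
total: w_G1=1 w_G3=-20/39 w_R=0
asked value: 0

planetary set (40T centre, 19T on arm, 78T internal) — Willis relation
row 1: whole set turns with the arm by x
row 2: sun turns y, ring = −(40/78)·y, arm 0
boundary: total ω_arm = x = 0 and total ω_sun = x + y = 1  ⇒  y = 1, x = 0
row 2 ring = −(40/78)·1 = -20/39
totals (row 1 + row 2): sun 0 + 1 = 1, ring 0 + (-20/39) = -20/39, arm 0 + 0 = 0
asked cell (row1, sun) = 0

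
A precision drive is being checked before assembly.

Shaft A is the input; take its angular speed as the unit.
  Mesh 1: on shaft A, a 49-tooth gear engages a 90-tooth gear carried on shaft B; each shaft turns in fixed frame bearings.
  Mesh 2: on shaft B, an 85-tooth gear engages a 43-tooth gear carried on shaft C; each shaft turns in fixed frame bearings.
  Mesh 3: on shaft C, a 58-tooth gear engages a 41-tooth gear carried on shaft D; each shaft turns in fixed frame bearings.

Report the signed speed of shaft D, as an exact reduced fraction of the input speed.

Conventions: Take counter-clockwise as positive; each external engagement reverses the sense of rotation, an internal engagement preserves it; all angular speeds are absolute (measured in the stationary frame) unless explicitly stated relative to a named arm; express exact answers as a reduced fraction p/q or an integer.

-24157/15867

3-mesh fixed-axis compound train (all bearings frame-fixed)
mesh 1 [49T→90T]: |ω|/ω_in = 1×49/90 = 49/90, sense flips to −
mesh 2 [85T→43T]: |ω|/ω_in = (49/90)×85/43 = 833/774, sense flips to +
mesh 3 [58T→41T]: |ω|/ω_in = (833/774)×58/41 = 24157/15867, sense flips to −
signed output speed (× input speed) = -24157/15867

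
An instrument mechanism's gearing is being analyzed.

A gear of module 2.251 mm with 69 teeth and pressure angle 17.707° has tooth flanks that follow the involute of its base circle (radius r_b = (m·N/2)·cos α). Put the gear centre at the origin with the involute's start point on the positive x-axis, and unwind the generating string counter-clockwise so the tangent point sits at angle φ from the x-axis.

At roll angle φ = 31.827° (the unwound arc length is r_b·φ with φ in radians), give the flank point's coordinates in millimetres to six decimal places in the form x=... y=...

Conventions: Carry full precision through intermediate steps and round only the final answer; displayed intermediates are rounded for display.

x=84.528685 y=4.097829

topology: single-mesh involute geometry — m = 2.251, N = 69
pitch radius r_p = m·N/2 = 2.251·69/2 = 77.659500
base radius r_b = r_p·cos α = 77.659500·cos 17.707° = 73.980329
roll angle φ = 31.827° = 0.55548594 rad
x = r_b·(cos φ + φ·sin φ) = 84.528685
y = r_b·(sin φ − φ·cos φ) = 4.097829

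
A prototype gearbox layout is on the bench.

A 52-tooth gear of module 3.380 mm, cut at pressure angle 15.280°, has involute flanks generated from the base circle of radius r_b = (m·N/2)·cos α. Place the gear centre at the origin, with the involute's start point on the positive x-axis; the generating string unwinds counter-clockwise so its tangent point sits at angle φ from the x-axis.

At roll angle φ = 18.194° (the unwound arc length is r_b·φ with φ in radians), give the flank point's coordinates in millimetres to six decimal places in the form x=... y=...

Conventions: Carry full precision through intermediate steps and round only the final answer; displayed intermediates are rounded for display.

x=88.940315 y=0.895714

class = single-mesh tooth geometry [base-circle involute, m = 3.380, 52T]
pitch radius r_p = m·N/2 = 3.380·52/2 = 87.880000
base radius r_b = r_p·cos α = 87.880000·cos 15.280° = 84.773395
roll angle φ = 18.194° = 0.31754520 rad
x = r_b·(cos φ + φ·sin φ) = 88.940315
y = r_b·(sin φ − φ·cos φ) = 0.895714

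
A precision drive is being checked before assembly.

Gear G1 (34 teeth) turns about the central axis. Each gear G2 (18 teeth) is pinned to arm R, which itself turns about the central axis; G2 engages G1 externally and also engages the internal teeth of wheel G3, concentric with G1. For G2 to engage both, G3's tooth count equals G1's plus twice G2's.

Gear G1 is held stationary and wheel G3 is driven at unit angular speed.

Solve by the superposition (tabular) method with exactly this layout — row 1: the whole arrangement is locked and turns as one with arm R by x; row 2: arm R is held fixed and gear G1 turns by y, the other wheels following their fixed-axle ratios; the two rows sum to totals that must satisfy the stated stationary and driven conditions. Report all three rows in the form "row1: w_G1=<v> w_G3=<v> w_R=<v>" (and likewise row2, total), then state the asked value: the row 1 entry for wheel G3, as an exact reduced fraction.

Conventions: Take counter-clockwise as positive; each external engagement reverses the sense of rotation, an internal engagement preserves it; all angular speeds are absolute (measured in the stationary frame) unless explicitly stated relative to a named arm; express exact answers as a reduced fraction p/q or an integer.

topology: planetary set — G1 34T / G2 18T / G3 70T, arm = carrier (Willis)
row 1 (train locked, turned with arm): all members turn x
superposition row 2 [arm held]: sun y, ring −(34/70)·y, arm 0
boundary: total ω_sun = x + y = 0 and total ω_ring = x − (34/70)·y = 1  ⇒  y = -35/52, x = 35/52
row 2 ring = −(34/70)·(-35/52) = 17/52
totals (row 1 + row 2): sun 35/52 + (-35/52) = 0, ring 35/52 + 17/52 = 1, arm 35/52 + 0 = 35/52
asked cell (row1, ring) = 35/52

row1: w_G1=35/52 w_G3=35/52 w_R=35/52
row2: w_G1=-35/52 w_G3=17/52 w_R=0
total: w_G1=0 w_G3=1 w_R=35/52
asked value: 35/52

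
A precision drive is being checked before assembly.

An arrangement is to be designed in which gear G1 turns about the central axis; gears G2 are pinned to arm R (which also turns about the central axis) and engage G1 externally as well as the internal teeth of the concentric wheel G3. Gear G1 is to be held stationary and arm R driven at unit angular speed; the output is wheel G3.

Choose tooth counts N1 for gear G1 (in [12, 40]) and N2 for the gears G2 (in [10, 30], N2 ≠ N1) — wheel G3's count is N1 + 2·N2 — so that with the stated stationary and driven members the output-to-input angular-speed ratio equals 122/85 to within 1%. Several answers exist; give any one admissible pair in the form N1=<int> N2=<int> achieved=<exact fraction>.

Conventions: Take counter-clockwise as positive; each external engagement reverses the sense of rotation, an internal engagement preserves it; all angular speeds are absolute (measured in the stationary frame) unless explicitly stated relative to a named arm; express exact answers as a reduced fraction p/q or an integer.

design class (target 122/85): planetary set
Willis with ω_sun = 0: ω_ring/ω_arm = (N1+N3)/N3; set equal to 122/85  ⇒  N3/N1 = 1/(122/85 − 1) = 85/37
N3 = N1 + 2·N2  ⇒  N2/N1 = (N3/N1 − 1)/2 = (85/37 − 1)/2 = 24/37
smallest multiple with N1 ≥ 12 and N2 ≥ 10: k = 1  ⇒  N1 = 1·37 = 37, N2 = 1·24 = 24 (N1 ≤ 40, N2 ≤ 30, N2 ≠ N1 ✓), N3 = 37 + 2·24 = 85
check: (N1+N3)/N3 with N1 = 37, N3 = 85 gives 122/85; |achieved − target| = 0 ≤ 61/4250 ✓

N1=37 N2=24 achieved=122/85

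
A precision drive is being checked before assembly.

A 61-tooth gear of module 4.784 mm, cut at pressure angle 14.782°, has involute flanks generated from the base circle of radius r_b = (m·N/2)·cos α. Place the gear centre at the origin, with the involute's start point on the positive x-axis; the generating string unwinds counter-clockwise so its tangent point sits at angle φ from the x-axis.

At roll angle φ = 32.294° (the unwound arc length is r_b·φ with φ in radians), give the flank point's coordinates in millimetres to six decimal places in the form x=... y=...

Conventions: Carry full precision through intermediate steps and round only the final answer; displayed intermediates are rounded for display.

recognized (one wheel, involute flank): single-mesh tooth geometry, m = 4.784, N = 61
pitch radius r_p = m·N/2 = 4.784·61/2 = 145.912000
base radius r_b = r_p·cos α = 145.912000·cos 14.782° = 141.082837
roll angle φ = 32.294° = 0.56363663 rad
x = r_b·(cos φ + φ·sin φ) = 161.744200
y = r_b·(sin φ − φ·cos φ) = 8.156248

x=161.744200 y=8.156248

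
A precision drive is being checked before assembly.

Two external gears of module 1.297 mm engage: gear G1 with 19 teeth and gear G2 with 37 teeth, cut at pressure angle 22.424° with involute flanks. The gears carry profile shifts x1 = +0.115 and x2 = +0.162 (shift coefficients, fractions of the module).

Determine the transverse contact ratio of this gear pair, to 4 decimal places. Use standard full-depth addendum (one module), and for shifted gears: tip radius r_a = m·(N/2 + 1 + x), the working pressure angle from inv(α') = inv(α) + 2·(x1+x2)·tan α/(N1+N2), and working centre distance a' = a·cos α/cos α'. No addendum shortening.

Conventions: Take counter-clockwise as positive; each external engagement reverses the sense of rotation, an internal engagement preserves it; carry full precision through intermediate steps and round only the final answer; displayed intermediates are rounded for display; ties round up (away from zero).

1.4798

single-mesh involute tooth geometry (19T engaging 37T at module 1.297)
base radii: r_b1 = 11.389826, r_b2 = 22.180188
tip radii: r_a1 = 13.767655, r_a2 = 25.501614
inv(α') = inv(22.424°) + 2·(+0.115+0.162)·tan α/(19+37) = 0.02537014  ⇒  α' = 23.71303°
a' = a·cos α / cos α' = 36.3160·cos 22.424°/cos 23.71303° = 36.665654
action lengths: √(r_a1²−r_b1²) = 7.734351, √(r_a2²−r_b2²) = 12.584577
base pitch p_b = π·m·cos α = 3.766547
CR = (7.734351 + 12.584577 − 36.665654·sin 23.71303°)/3.766547 = 1.479767
contact ratio ≈ 1.4798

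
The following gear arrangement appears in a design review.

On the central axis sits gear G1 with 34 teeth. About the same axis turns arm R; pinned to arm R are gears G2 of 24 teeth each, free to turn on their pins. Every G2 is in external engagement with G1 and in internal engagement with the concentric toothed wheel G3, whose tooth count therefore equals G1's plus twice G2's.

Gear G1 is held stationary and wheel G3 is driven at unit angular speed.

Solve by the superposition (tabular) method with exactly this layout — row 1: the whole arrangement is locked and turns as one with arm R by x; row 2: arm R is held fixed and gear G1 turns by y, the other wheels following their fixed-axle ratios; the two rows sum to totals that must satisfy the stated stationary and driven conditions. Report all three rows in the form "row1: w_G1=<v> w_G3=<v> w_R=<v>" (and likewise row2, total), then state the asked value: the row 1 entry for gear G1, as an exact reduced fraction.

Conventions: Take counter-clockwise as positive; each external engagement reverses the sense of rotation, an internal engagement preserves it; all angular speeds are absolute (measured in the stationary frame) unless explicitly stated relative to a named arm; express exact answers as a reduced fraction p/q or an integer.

class = planetary set [G3 = 34+2·24 = 82; Willis about the carrier]
row 1: whole set turns with the arm by x
superposition row 2 [arm held]: sun y, ring −(34/82)·y, arm 0
boundary: total ω_sun = x + y = 0 and total ω_ring = x − (34/82)·y = 1  ⇒  y = -41/58, x = 41/58
row 2 ring = −(34/82)·(-41/58) = 17/58
totals (row 1 + row 2): sun 41/58 + (-41/58) = 0, ring 41/58 + 17/58 = 1, arm 41/58 + 0 = 41/58
asked cell (row1, sun) = 41/58

row1: w_G1=41/58 w_G3=41/58 w_R=41/58
row2: w_G1=-41/58 w_G3=17/58 w_R=0
total: w_G1=0 w_G3=1 w_R=41/58
asked value: 41/58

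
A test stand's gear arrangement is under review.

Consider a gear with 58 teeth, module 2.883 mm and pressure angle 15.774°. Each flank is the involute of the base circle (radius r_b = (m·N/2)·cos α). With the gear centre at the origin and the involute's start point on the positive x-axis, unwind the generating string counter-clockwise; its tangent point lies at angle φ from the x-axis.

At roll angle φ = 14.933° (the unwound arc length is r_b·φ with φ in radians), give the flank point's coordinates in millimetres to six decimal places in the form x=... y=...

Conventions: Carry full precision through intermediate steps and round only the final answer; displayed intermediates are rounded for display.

x=83.144942 y=0.471597

class = single-mesh tooth geometry [base-circle involute, m = 2.883, 58T]
pitch radius r_p = m·N/2 = 2.883·58/2 = 83.607000
base radius r_b = r_p·cos α = 83.607000·cos 15.774° = 80.458482
roll angle φ = 14.933° = 0.26063002 rad
x = r_b·(cos φ + φ·sin φ) = 83.144942
y = r_b·(sin φ − φ·cos φ) = 0.471597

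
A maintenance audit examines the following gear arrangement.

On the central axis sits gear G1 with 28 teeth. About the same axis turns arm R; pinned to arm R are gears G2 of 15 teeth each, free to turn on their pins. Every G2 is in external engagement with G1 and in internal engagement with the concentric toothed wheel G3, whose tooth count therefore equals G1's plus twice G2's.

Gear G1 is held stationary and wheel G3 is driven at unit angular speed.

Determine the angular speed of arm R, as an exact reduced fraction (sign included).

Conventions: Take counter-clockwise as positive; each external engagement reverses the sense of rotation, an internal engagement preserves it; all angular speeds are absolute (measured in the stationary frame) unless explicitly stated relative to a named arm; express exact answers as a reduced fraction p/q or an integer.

planetary set (28T centre, 15T on arm, 58T internal) — Willis relation
ring teeth: 28 + 2·15 = 58
28(ω_sun−ω_arm) = −58(ω_ring−ω_arm),  ω_sun = 0, ω_ring = 1
28(0−ω_arm) = −58(1−ω_arm)  ⇒  86·ω_arm = 58  ⇒  ω_arm = 29/43
exact speed ratio = 29/43

29/43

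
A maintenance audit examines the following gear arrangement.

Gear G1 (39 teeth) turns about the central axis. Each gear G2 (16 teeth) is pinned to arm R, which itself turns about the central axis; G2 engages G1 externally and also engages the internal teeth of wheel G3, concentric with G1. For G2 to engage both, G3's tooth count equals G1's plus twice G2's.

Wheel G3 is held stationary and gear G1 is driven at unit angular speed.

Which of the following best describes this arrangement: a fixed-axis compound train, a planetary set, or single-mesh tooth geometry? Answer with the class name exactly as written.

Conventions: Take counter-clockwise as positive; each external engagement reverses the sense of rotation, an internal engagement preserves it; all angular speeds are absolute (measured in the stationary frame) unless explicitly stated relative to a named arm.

planetary set

recognized (axles ride arm R): planetary set, 39/16/71 teeth
classification: planetary set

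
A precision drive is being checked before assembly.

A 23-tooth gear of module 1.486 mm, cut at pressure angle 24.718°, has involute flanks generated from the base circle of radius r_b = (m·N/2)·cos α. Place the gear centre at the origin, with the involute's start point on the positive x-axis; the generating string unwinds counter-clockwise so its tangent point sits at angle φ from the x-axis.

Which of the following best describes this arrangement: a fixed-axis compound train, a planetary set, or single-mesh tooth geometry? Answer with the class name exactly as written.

recognized (one wheel, involute flank): single-mesh tooth geometry, m = 1.486, N = 23
classification: single-mesh tooth geometry

single-mesh tooth geometry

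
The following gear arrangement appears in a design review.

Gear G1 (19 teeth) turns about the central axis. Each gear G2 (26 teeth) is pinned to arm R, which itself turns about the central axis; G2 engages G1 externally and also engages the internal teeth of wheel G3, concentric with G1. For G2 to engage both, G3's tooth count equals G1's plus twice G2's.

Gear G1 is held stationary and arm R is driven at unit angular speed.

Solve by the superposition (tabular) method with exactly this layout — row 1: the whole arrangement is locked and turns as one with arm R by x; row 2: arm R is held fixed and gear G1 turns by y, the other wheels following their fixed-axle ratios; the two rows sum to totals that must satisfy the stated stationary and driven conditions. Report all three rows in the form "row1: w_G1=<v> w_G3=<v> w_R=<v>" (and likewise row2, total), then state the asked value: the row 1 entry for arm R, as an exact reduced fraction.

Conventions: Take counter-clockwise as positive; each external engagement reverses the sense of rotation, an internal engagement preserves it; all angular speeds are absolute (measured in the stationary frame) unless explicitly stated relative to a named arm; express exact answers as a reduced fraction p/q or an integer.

recognized (axles ride arm R): planetary set, 19/26/71 teeth
row 1 (train locked, turned with arm): all members turn x
row 2: sun turns y, ring = −(19/71)·y, arm 0
boundary: total ω_sun = x + y = 0 and total ω_arm = x = 1  ⇒  y = -1, x = 1
row 2 ring = −(19/71)·(-1) = 19/71
totals (row 1 + row 2): sun 1 + (-1) = 0, ring 1 + 19/71 = 90/71, arm 1 + 0 = 1
asked cell (row1, arm) = 1

row1: w_G1=1 w_G3=1 w_R=1
row2: w_G1=-1 w_G3=19/71 w_R=0
total: w_G1=0 w_G3=90/71 w_R=1
asked value: 1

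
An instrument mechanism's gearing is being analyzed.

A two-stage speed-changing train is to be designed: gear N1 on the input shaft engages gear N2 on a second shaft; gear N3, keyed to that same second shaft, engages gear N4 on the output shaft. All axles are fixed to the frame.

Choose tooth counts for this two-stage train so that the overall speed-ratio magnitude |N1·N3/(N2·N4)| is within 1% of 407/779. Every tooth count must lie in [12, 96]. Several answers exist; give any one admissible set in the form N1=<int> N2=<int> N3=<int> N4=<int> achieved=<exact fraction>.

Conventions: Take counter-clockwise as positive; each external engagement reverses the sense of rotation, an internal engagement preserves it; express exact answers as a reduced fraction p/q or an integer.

N1=22 N2=19 N3=37 N4=82 achieved=407/779

topology: fixed-axis compound train — 2 stages, target 407/779
target = 407/779 in lowest terms: an exact hit needs N1·N3 = k·407 and N2·N4 = k·779 for one integer k, every count in [12, 96]; additionally prefer no 1:1 stage (N1 ≠ N2, N3 ≠ N4)
k = 1: no 1:1-free in-range split of k·407 and k·779 into factor pairs; take k = 2
k = 2: N1·N3 = 814 = 22·37, N2·N4 = 1558 = 19·82
achieved = 22·37/(19·82) = 407/779; |achieved − target| = 0 ≤ 407/77900 ✓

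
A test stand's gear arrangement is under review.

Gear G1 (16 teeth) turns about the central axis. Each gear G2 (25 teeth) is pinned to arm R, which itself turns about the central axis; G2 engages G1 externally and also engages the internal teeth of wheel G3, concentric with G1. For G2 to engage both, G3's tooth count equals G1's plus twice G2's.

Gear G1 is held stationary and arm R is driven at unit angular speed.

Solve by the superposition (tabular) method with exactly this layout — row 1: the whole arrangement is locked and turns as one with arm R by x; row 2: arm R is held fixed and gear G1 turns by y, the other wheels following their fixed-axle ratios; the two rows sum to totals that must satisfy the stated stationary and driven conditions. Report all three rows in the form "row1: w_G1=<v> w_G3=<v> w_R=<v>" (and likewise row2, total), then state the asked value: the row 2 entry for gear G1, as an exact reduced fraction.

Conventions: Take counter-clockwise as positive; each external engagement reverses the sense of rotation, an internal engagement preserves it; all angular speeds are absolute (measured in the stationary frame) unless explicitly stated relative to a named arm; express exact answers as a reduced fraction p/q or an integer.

row1: w_G1=1 w_G3=1 w_R=1
row2: w_G1=-1 w_G3=8/33 w_R=0
total: w_G1=0 w_G3=41/33 w_R=1
asked value: -1

topology: planetary set — G1 16T / G2 25T / G3 66T, arm = carrier (Willis)
row 1 (train locked, turned with arm): all members turn x
row 2: sun turns y, ring = −(16/66)·y, arm 0
boundary: total ω_sun = x + y = 0 and total ω_arm = x = 1  ⇒  y = -1, x = 1
row 2 ring = −(16/66)·(-1) = 8/33
totals (row 1 + row 2): sun 1 + (-1) = 0, ring 1 + 8/33 = 41/33, arm 1 + 0 = 1
asked cell (row2, sun) = -1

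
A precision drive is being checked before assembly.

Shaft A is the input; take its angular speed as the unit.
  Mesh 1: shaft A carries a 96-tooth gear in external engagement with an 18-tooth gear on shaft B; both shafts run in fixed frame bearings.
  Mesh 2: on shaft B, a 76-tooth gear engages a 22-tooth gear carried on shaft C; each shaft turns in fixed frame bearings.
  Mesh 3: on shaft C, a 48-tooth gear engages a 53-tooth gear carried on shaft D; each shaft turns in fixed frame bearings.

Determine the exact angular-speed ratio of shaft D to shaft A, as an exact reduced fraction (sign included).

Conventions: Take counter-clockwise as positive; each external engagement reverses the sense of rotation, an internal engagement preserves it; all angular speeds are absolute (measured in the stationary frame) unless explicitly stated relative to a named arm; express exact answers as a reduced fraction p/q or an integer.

class = fixed-axis compound train [3 meshes; 3 ratios multiply, 3 sense flips]
mesh 1 [96T→18T]: running ratio 16/3, sense −
mesh 2 [76T→22T]: running ratio 608/33, sense +
mesh 3 [48T→53T]: running ratio 9728/583, sense −
ω_out/ω_in = -9728/583

-9728/583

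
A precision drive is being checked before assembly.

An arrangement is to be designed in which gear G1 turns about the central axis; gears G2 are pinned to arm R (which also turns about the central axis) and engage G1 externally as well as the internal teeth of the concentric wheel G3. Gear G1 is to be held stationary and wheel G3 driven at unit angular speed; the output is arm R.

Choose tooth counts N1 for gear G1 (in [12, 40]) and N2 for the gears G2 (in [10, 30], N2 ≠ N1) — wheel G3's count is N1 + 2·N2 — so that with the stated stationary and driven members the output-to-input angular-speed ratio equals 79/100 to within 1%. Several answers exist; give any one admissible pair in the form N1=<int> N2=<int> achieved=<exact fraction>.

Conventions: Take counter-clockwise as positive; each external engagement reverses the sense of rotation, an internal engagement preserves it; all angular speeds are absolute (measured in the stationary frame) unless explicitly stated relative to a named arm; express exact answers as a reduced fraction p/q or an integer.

N1=21 N2=29 achieved=79/100

class = planetary set [ratio 79/100 wanted; Willis about the carrier]
Willis with ω_sun = 0: ω_arm/ω_ring = N3/(N1+N3); set equal to 79/100  ⇒  N3/N1 = (79/100)/(1 − 79/100) = 79/21
N3 = N1 + 2·N2  ⇒  N2/N1 = (N3/N1 − 1)/2 = (79/21 − 1)/2 = 29/21
smallest multiple with N1 ≥ 12 and N2 ≥ 10: k = 1  ⇒  N1 = 1·21 = 21, N2 = 1·29 = 29 (N1 ≤ 40, N2 ≤ 30, N2 ≠ N1 ✓), N3 = 21 + 2·29 = 79
check: N3/(N1+N3) with N1 = 21, N3 = 79 gives 79/100; |achieved − target| = 0 ≤ 79/10000 ✓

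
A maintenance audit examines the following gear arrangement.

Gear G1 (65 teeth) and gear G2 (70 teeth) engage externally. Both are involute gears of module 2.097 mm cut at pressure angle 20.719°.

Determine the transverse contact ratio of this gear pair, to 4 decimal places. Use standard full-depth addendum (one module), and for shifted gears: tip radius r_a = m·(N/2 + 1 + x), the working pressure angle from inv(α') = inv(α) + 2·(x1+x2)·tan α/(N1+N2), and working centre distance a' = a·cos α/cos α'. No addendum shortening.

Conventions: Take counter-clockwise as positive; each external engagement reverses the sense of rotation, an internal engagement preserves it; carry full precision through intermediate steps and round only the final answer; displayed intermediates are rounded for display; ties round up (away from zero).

1.7613

class = single-mesh tooth geometry [involute pair 65T × 70T, m = 2.097]
base radii: r_b1 = 63.744857, r_b2 = 68.648308
tip radii: r_a1 = 70.249500, r_a2 = 75.492000
no profile shift: α' = α, a' = a
action lengths: √(r_a1²−r_b1²) = 29.522626, √(r_a2²−r_b2²) = 31.407832
base pitch p_b = π·m·cos α = 6.161858
CR = (29.522626 + 31.407832 − 141.547500·sin 20.71900°)/6.161858 = 1.761331
contact ratio ≈ 1.7613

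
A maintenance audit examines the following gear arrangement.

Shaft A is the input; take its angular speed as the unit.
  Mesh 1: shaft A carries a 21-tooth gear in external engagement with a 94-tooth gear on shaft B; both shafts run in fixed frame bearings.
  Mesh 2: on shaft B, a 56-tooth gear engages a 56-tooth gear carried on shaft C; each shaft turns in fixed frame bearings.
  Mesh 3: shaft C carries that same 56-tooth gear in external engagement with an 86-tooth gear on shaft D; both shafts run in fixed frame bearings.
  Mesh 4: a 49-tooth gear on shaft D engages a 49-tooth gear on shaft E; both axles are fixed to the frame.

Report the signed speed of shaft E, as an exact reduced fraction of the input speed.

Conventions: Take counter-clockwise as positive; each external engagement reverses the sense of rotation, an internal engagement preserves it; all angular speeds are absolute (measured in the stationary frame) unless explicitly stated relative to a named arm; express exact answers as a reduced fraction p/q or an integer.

294/2021

4-mesh fixed-axis compound train (all bearings frame-fixed)
mesh 1 [21T→94T]: |ω|/ω_in = 1×21/94 = 21/94, sense flips to −
mesh 2 [56T→56T]: |ω|/ω_in = (21/94)×56/56 = 21/94, sense flips to +
mesh 3 [56T→86T]: |ω|/ω_in = (21/94)×56/86 = 294/2021, sense flips to −
mesh 4 [49T→49T]: |ω|/ω_in = (294/2021)×49/49 = 294/2021, sense flips to +
signed output speed (× input speed) = 294/2021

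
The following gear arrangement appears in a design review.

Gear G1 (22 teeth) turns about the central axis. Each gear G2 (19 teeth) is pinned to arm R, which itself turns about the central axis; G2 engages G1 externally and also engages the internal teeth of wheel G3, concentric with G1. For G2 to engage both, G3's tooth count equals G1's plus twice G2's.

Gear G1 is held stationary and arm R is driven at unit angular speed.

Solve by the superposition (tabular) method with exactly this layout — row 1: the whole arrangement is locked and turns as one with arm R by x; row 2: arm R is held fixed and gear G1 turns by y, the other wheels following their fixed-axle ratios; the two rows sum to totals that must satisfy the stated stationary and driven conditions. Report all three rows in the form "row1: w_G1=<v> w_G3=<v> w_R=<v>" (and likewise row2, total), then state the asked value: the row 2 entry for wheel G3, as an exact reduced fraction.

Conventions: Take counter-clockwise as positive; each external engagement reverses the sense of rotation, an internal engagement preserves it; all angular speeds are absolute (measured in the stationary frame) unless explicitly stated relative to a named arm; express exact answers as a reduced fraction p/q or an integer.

topology: planetary set — G1 22T / G2 19T / G3 60T, arm = carrier (Willis)
superposition row 1 [locked train]: every member turns x
row 2: sun turns y, ring = −(22/60)·y, arm 0
boundary: total ω_sun = x + y = 0 and total ω_arm = x = 1  ⇒  y = -1, x = 1
row 2 ring = −(22/60)·(-1) = 11/30
totals (row 1 + row 2): sun 1 + (-1) = 0, ring 1 + 11/30 = 41/30, arm 1 + 0 = 1
asked cell (row2, ring) = 11/30

row1: w_G1=1 w_G3=1 w_R=1
row2: w_G1=-1 w_G3=11/30 w_R=0
total: w_G1=0 w_G3=41/30 w_R=1
asked value: 11/30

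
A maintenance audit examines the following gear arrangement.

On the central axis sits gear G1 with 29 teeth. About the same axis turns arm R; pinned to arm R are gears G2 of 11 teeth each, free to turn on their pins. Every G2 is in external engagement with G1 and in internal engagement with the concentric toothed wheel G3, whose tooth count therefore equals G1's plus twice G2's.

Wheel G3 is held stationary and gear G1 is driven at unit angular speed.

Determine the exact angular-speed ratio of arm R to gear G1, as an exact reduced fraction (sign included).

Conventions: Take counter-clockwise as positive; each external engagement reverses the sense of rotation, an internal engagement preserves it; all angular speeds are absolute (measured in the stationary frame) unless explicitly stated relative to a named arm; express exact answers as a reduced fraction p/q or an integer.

29/80

planetary set (29T centre, 11T on arm, 51T internal) — Willis relation
ring teeth: 29 + 2·11 = 51
29(ω_sun−ω_arm) = −51(ω_ring−ω_arm),  ω_ring = 0, ω_sun = 1
29(1−ω_arm) = −51(0−ω_arm)  ⇒  80·ω_arm = 29  ⇒  ω_arm = 29/80
ω_out/ω_in = 29/80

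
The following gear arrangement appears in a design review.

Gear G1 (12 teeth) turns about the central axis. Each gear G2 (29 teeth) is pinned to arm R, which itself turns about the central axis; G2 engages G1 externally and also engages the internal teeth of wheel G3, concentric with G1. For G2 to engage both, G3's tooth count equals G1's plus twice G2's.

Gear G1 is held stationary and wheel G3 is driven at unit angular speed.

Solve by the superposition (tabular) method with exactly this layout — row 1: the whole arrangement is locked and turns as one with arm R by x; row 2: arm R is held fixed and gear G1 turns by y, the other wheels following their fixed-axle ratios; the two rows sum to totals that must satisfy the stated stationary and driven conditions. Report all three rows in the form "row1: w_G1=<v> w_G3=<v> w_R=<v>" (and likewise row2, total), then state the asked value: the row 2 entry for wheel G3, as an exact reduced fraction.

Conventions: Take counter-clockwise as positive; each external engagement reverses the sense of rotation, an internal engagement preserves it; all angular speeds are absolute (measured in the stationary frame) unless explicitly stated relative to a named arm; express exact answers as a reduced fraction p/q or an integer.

planetary set (12T centre, 29T on arm, 70T internal) — Willis relation
row 1 (train locked, turned with arm): all members turn x
row 2 — arm fixed, fixed-axis ratios: sun y, ring −(12/70)·y, arm 0
boundary: total ω_sun = x + y = 0 and total ω_ring = x − (12/70)·y = 1  ⇒  y = -35/41, x = 35/41
row 2 ring = −(12/70)·(-35/41) = 6/41
totals (row 1 + row 2): sun 35/41 + (-35/41) = 0, ring 35/41 + 6/41 = 1, arm 35/41 + 0 = 35/41
asked cell (row2, ring) = 6/41

row1: w_G1=35/41 w_G3=35/41 w_R=35/41
row2: w_G1=-35/41 w_G3=6/41 w_R=0
total: w_G1=0 w_G3=1 w_R=35/41
asked value: 6/41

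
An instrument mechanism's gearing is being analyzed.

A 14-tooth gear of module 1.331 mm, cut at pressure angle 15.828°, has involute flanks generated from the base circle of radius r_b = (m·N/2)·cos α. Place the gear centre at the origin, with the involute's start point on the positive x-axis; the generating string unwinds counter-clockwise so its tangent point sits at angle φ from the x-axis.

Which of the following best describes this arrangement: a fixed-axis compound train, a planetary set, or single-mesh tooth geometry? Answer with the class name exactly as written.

single-mesh tooth geometry

single-mesh involute tooth geometry (14T wheel at module 1.331)
classification: single-mesh tooth geometry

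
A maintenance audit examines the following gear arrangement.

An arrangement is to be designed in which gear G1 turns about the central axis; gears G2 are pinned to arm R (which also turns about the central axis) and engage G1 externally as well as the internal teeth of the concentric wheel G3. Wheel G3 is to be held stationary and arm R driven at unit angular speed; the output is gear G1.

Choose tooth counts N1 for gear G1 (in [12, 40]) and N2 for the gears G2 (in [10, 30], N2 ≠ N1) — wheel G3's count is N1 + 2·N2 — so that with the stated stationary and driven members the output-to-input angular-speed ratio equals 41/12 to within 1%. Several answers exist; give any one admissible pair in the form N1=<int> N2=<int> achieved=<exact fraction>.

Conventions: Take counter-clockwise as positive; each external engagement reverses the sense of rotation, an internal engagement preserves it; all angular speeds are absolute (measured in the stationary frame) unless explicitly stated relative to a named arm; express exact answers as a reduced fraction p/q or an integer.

planetary set to be sized for 41/12 (Willis relation)
Willis with ω_ring = 0: ω_sun/ω_arm = (N1+N3)/N1; set equal to 41/12  ⇒  N3/N1 = 41/12 − 1 = 29/12
N3 = N1 + 2·N2  ⇒  N2/N1 = (N3/N1 − 1)/2 = (29/12 − 1)/2 = 17/24
smallest multiple with N1 ≥ 12 and N2 ≥ 10: k = 1  ⇒  N1 = 1·24 = 24, N2 = 1·17 = 17 (N1 ≤ 40, N2 ≤ 30, N2 ≠ N1 ✓), N3 = 24 + 2·17 = 58
check: (N1+N3)/N1 with N1 = 24, N3 = 58 gives 41/12; |achieved − target| = 0 ≤ 41/1200 ✓

N1=24 N2=17 achieved=41/12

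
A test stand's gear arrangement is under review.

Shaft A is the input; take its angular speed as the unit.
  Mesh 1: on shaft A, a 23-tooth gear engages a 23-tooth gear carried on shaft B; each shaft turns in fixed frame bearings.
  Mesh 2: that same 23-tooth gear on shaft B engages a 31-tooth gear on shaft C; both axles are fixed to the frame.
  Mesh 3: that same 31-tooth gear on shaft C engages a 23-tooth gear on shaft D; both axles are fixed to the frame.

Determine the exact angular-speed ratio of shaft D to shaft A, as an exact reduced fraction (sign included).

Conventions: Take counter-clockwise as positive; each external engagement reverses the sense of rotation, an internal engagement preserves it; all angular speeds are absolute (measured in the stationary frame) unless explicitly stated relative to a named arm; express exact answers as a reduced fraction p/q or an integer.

-1

class = fixed-axis compound train [3 meshes; 3 ratios multiply, 3 sense flips]
mesh 1 [23T→23T]: running ratio 1, sense −
mesh 2 [23T→31T]: running ratio 23/31, sense +
mesh 3 [31T→23T]: running ratio 1, sense −
ω_out/ω_in = -1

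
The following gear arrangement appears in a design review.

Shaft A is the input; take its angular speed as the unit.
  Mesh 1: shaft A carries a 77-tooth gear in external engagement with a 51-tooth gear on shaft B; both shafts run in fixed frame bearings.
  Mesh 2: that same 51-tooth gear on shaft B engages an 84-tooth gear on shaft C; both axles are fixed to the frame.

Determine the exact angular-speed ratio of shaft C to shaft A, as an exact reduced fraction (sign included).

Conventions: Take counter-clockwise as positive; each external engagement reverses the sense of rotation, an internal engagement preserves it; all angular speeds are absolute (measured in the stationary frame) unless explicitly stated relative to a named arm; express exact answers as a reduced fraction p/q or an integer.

11/12

class = fixed-axis compound train [2 meshes; 2 ratios multiply, 2 sense flips]
mesh 1 [77T→51T]: running ratio 77/51, sense −
mesh 2 [51T→84T]: running ratio 11/12, sense +
ω_out/ω_in = 11/12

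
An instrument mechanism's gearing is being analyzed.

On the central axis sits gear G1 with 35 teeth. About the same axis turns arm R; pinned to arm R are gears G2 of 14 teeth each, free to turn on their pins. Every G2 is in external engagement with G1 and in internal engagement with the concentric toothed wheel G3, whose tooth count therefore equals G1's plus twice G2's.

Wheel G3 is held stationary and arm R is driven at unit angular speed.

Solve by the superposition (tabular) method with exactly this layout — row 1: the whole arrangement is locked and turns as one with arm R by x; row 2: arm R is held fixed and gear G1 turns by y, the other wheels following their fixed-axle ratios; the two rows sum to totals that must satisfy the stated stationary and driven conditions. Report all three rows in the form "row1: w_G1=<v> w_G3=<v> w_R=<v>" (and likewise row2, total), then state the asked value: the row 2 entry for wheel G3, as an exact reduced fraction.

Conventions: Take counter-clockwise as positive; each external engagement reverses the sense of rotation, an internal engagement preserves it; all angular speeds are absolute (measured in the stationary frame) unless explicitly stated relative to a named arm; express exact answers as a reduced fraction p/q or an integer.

recognized (axles ride arm R): planetary set, 35/14/63 teeth
superposition row 1 [locked train]: every member turns x
superposition row 2 [arm held]: sun y, ring −(35/63)·y, arm 0
boundary: total ω_ring = x − (35/63)·y = 0 and total ω_arm = x = 1  ⇒  y = 9/5, x = 1
row 2 ring = −(35/63)·9/5 = -1
totals (row 1 + row 2): sun 1 + 9/5 = 14/5, ring 1 + (-1) = 0, arm 1 + 0 = 1
asked cell (row2, ring) = -1

row1: w_G1=1 w_G3=1 w_R=1
row2: w_G1=9/5 w_G3=-1 w_R=0
total: w_G1=14/5 w_G3=0 w_R=1
asked value: -1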